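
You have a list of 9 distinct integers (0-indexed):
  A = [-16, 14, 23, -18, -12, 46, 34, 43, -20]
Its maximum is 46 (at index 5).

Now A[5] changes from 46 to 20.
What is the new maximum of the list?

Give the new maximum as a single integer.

Old max = 46 (at index 5)
Change: A[5] 46 -> 20
Changed element WAS the max -> may need rescan.
  Max of remaining elements: 43
  New max = max(20, 43) = 43

Answer: 43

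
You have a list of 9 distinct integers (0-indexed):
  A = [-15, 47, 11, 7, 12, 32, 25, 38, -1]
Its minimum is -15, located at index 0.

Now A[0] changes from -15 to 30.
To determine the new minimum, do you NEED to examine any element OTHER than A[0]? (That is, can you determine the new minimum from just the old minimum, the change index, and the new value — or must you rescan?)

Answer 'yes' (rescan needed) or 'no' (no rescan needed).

Old min = -15 at index 0
Change at index 0: -15 -> 30
Index 0 WAS the min and new value 30 > old min -15. Must rescan other elements to find the new min.
Needs rescan: yes

Answer: yes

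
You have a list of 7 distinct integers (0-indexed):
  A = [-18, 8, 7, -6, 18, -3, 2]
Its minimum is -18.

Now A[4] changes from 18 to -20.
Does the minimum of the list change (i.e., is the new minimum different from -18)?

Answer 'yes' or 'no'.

Old min = -18
Change: A[4] 18 -> -20
Changed element was NOT the min; min changes only if -20 < -18.
New min = -20; changed? yes

Answer: yes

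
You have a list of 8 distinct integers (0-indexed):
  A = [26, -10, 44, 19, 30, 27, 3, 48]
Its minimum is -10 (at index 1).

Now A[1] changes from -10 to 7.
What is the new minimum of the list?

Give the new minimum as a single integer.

Answer: 3

Derivation:
Old min = -10 (at index 1)
Change: A[1] -10 -> 7
Changed element WAS the min. Need to check: is 7 still <= all others?
  Min of remaining elements: 3
  New min = min(7, 3) = 3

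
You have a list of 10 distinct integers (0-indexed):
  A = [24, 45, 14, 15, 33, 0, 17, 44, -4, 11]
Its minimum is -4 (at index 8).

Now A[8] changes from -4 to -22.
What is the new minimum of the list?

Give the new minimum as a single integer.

Answer: -22

Derivation:
Old min = -4 (at index 8)
Change: A[8] -4 -> -22
Changed element WAS the min. Need to check: is -22 still <= all others?
  Min of remaining elements: 0
  New min = min(-22, 0) = -22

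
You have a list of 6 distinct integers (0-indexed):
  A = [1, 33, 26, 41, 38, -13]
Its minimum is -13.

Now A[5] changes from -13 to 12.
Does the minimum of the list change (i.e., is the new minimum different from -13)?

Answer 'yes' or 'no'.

Old min = -13
Change: A[5] -13 -> 12
Changed element was the min; new min must be rechecked.
New min = 1; changed? yes

Answer: yes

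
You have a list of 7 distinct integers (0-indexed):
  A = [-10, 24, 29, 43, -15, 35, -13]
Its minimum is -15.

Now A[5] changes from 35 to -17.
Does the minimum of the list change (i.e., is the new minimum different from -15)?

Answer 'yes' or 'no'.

Answer: yes

Derivation:
Old min = -15
Change: A[5] 35 -> -17
Changed element was NOT the min; min changes only if -17 < -15.
New min = -17; changed? yes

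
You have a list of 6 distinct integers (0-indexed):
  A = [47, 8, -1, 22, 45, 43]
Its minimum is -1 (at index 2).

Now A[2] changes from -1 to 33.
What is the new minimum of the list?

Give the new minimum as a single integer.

Answer: 8

Derivation:
Old min = -1 (at index 2)
Change: A[2] -1 -> 33
Changed element WAS the min. Need to check: is 33 still <= all others?
  Min of remaining elements: 8
  New min = min(33, 8) = 8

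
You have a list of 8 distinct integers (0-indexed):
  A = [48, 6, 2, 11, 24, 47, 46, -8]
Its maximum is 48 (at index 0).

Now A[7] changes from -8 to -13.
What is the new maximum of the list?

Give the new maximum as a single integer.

Old max = 48 (at index 0)
Change: A[7] -8 -> -13
Changed element was NOT the old max.
  New max = max(old_max, new_val) = max(48, -13) = 48

Answer: 48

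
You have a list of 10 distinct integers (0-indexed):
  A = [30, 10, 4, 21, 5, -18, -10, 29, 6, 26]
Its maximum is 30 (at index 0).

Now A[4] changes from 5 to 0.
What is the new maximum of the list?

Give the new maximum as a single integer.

Old max = 30 (at index 0)
Change: A[4] 5 -> 0
Changed element was NOT the old max.
  New max = max(old_max, new_val) = max(30, 0) = 30

Answer: 30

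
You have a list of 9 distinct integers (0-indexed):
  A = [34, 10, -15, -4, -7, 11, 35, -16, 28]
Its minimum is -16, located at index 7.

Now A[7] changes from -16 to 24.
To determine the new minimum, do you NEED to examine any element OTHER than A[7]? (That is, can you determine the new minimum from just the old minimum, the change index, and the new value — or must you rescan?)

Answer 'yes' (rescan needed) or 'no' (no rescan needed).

Old min = -16 at index 7
Change at index 7: -16 -> 24
Index 7 WAS the min and new value 24 > old min -16. Must rescan other elements to find the new min.
Needs rescan: yes

Answer: yes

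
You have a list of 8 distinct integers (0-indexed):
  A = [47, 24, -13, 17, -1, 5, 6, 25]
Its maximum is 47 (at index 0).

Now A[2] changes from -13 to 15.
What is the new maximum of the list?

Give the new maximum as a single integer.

Answer: 47

Derivation:
Old max = 47 (at index 0)
Change: A[2] -13 -> 15
Changed element was NOT the old max.
  New max = max(old_max, new_val) = max(47, 15) = 47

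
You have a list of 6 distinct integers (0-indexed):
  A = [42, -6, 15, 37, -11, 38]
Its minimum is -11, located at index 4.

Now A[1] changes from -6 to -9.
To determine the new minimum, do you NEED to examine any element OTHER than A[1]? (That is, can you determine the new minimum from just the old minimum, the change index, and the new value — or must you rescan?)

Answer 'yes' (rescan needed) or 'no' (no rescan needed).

Old min = -11 at index 4
Change at index 1: -6 -> -9
Index 1 was NOT the min. New min = min(-11, -9). No rescan of other elements needed.
Needs rescan: no

Answer: no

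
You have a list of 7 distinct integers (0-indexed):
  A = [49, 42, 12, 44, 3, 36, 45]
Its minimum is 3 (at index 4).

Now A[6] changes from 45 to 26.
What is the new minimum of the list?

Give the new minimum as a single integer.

Old min = 3 (at index 4)
Change: A[6] 45 -> 26
Changed element was NOT the old min.
  New min = min(old_min, new_val) = min(3, 26) = 3

Answer: 3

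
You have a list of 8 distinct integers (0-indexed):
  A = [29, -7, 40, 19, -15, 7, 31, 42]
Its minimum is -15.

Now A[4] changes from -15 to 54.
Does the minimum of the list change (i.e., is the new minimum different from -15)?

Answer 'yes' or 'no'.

Old min = -15
Change: A[4] -15 -> 54
Changed element was the min; new min must be rechecked.
New min = -7; changed? yes

Answer: yes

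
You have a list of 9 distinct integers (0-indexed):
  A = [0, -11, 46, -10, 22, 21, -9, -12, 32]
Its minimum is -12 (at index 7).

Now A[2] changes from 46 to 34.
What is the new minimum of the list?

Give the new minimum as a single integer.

Old min = -12 (at index 7)
Change: A[2] 46 -> 34
Changed element was NOT the old min.
  New min = min(old_min, new_val) = min(-12, 34) = -12

Answer: -12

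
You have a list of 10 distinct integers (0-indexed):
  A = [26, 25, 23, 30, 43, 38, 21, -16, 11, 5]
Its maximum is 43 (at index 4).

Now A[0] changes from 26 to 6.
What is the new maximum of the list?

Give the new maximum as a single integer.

Old max = 43 (at index 4)
Change: A[0] 26 -> 6
Changed element was NOT the old max.
  New max = max(old_max, new_val) = max(43, 6) = 43

Answer: 43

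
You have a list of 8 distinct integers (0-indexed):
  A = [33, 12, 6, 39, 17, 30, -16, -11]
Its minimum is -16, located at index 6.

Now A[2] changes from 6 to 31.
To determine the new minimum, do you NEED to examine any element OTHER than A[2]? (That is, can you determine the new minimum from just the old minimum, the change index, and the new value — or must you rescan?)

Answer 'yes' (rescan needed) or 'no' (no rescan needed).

Answer: no

Derivation:
Old min = -16 at index 6
Change at index 2: 6 -> 31
Index 2 was NOT the min. New min = min(-16, 31). No rescan of other elements needed.
Needs rescan: no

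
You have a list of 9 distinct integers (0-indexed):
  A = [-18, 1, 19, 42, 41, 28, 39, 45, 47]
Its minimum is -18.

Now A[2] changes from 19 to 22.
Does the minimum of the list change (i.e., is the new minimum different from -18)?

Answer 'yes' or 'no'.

Answer: no

Derivation:
Old min = -18
Change: A[2] 19 -> 22
Changed element was NOT the min; min changes only if 22 < -18.
New min = -18; changed? no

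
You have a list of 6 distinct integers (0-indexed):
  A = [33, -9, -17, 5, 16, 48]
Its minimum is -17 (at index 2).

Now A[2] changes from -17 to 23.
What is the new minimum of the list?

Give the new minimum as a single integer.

Answer: -9

Derivation:
Old min = -17 (at index 2)
Change: A[2] -17 -> 23
Changed element WAS the min. Need to check: is 23 still <= all others?
  Min of remaining elements: -9
  New min = min(23, -9) = -9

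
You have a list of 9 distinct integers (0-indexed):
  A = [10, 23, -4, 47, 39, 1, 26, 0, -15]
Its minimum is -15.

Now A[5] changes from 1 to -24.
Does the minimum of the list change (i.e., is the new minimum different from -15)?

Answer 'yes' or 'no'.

Old min = -15
Change: A[5] 1 -> -24
Changed element was NOT the min; min changes only if -24 < -15.
New min = -24; changed? yes

Answer: yes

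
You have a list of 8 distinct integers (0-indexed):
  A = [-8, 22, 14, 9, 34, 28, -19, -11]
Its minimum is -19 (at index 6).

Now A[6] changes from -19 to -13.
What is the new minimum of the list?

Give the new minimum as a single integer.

Old min = -19 (at index 6)
Change: A[6] -19 -> -13
Changed element WAS the min. Need to check: is -13 still <= all others?
  Min of remaining elements: -11
  New min = min(-13, -11) = -13

Answer: -13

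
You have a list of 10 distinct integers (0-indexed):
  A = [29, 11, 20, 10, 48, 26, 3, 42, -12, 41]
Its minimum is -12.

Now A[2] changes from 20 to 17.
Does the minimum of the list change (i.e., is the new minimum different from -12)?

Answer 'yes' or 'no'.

Old min = -12
Change: A[2] 20 -> 17
Changed element was NOT the min; min changes only if 17 < -12.
New min = -12; changed? no

Answer: no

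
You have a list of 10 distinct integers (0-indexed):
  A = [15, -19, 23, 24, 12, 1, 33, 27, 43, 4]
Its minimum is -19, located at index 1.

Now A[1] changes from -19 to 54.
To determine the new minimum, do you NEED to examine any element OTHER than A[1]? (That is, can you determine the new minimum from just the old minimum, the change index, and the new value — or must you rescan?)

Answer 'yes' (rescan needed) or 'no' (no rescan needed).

Answer: yes

Derivation:
Old min = -19 at index 1
Change at index 1: -19 -> 54
Index 1 WAS the min and new value 54 > old min -19. Must rescan other elements to find the new min.
Needs rescan: yes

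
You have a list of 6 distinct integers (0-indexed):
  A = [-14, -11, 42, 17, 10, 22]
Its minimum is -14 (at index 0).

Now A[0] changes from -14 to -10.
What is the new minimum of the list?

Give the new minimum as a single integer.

Answer: -11

Derivation:
Old min = -14 (at index 0)
Change: A[0] -14 -> -10
Changed element WAS the min. Need to check: is -10 still <= all others?
  Min of remaining elements: -11
  New min = min(-10, -11) = -11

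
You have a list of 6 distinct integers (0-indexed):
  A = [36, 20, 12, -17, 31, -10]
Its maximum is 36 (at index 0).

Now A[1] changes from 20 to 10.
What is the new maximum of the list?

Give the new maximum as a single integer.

Answer: 36

Derivation:
Old max = 36 (at index 0)
Change: A[1] 20 -> 10
Changed element was NOT the old max.
  New max = max(old_max, new_val) = max(36, 10) = 36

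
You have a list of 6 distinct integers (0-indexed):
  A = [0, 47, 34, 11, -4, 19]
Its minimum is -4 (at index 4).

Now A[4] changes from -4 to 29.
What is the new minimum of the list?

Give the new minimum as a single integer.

Answer: 0

Derivation:
Old min = -4 (at index 4)
Change: A[4] -4 -> 29
Changed element WAS the min. Need to check: is 29 still <= all others?
  Min of remaining elements: 0
  New min = min(29, 0) = 0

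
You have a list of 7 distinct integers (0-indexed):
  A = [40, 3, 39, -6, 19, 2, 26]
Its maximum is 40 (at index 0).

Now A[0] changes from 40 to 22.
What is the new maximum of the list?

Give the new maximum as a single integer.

Answer: 39

Derivation:
Old max = 40 (at index 0)
Change: A[0] 40 -> 22
Changed element WAS the max -> may need rescan.
  Max of remaining elements: 39
  New max = max(22, 39) = 39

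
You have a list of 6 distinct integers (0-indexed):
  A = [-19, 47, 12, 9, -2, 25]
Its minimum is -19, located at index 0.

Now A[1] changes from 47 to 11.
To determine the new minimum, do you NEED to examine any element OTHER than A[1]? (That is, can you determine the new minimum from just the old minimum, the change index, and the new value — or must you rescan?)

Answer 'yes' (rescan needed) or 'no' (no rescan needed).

Answer: no

Derivation:
Old min = -19 at index 0
Change at index 1: 47 -> 11
Index 1 was NOT the min. New min = min(-19, 11). No rescan of other elements needed.
Needs rescan: no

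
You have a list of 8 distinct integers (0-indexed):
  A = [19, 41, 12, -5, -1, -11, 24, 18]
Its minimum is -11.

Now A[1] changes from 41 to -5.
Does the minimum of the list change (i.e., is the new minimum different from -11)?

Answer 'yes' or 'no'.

Answer: no

Derivation:
Old min = -11
Change: A[1] 41 -> -5
Changed element was NOT the min; min changes only if -5 < -11.
New min = -11; changed? no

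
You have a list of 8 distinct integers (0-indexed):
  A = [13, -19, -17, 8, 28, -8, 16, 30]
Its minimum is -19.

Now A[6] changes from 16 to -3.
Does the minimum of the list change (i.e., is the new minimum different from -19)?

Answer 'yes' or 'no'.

Old min = -19
Change: A[6] 16 -> -3
Changed element was NOT the min; min changes only if -3 < -19.
New min = -19; changed? no

Answer: no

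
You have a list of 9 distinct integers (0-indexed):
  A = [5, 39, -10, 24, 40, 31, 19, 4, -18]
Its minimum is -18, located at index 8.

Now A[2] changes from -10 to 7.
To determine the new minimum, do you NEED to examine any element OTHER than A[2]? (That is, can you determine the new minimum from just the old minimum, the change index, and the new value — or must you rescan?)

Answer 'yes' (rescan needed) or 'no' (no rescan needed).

Answer: no

Derivation:
Old min = -18 at index 8
Change at index 2: -10 -> 7
Index 2 was NOT the min. New min = min(-18, 7). No rescan of other elements needed.
Needs rescan: no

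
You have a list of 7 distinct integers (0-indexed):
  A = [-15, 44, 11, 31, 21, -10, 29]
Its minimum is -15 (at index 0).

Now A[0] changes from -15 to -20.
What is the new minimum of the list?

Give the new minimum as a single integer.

Old min = -15 (at index 0)
Change: A[0] -15 -> -20
Changed element WAS the min. Need to check: is -20 still <= all others?
  Min of remaining elements: -10
  New min = min(-20, -10) = -20

Answer: -20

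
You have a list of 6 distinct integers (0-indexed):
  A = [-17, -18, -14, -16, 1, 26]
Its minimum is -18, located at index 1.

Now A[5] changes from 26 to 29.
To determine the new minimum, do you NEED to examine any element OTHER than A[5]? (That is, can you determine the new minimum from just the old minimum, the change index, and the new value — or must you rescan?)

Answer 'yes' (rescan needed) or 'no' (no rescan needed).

Old min = -18 at index 1
Change at index 5: 26 -> 29
Index 5 was NOT the min. New min = min(-18, 29). No rescan of other elements needed.
Needs rescan: no

Answer: no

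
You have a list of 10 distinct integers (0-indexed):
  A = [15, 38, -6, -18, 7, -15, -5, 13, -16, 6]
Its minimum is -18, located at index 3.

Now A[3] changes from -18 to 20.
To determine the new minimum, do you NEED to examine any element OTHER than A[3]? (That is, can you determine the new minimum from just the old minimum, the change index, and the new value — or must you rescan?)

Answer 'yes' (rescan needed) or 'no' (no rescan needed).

Old min = -18 at index 3
Change at index 3: -18 -> 20
Index 3 WAS the min and new value 20 > old min -18. Must rescan other elements to find the new min.
Needs rescan: yes

Answer: yes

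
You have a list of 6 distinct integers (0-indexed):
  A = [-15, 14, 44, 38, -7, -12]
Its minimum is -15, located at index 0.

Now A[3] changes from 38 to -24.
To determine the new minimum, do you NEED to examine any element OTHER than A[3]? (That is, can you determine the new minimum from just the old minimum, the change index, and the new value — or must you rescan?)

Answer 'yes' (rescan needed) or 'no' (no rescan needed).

Answer: no

Derivation:
Old min = -15 at index 0
Change at index 3: 38 -> -24
Index 3 was NOT the min. New min = min(-15, -24). No rescan of other elements needed.
Needs rescan: no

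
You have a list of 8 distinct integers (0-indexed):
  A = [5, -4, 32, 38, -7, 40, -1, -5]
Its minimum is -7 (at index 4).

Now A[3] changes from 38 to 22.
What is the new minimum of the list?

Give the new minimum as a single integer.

Old min = -7 (at index 4)
Change: A[3] 38 -> 22
Changed element was NOT the old min.
  New min = min(old_min, new_val) = min(-7, 22) = -7

Answer: -7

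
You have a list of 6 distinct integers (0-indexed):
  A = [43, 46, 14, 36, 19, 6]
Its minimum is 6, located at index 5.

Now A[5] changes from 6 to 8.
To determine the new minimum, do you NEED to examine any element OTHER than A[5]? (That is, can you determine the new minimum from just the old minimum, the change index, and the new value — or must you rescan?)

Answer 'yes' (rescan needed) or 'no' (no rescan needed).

Old min = 6 at index 5
Change at index 5: 6 -> 8
Index 5 WAS the min and new value 8 > old min 6. Must rescan other elements to find the new min.
Needs rescan: yes

Answer: yes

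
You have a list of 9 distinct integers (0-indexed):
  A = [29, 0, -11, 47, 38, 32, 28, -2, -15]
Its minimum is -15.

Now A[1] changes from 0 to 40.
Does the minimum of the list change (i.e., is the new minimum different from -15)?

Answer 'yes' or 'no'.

Old min = -15
Change: A[1] 0 -> 40
Changed element was NOT the min; min changes only if 40 < -15.
New min = -15; changed? no

Answer: no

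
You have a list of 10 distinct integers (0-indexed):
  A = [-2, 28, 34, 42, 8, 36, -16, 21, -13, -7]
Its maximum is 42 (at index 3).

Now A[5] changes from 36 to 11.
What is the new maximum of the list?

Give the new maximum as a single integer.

Answer: 42

Derivation:
Old max = 42 (at index 3)
Change: A[5] 36 -> 11
Changed element was NOT the old max.
  New max = max(old_max, new_val) = max(42, 11) = 42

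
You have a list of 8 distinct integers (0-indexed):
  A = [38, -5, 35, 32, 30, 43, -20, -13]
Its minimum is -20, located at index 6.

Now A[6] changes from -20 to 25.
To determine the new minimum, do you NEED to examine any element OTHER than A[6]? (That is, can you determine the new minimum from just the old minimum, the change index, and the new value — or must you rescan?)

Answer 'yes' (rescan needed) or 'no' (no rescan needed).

Answer: yes

Derivation:
Old min = -20 at index 6
Change at index 6: -20 -> 25
Index 6 WAS the min and new value 25 > old min -20. Must rescan other elements to find the new min.
Needs rescan: yes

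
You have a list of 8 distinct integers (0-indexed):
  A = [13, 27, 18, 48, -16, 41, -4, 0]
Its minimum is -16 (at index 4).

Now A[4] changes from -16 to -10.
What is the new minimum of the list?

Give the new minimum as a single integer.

Old min = -16 (at index 4)
Change: A[4] -16 -> -10
Changed element WAS the min. Need to check: is -10 still <= all others?
  Min of remaining elements: -4
  New min = min(-10, -4) = -10

Answer: -10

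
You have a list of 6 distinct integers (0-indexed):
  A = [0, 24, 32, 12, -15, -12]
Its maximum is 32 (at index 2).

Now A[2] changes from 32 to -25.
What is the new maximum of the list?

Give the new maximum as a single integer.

Old max = 32 (at index 2)
Change: A[2] 32 -> -25
Changed element WAS the max -> may need rescan.
  Max of remaining elements: 24
  New max = max(-25, 24) = 24

Answer: 24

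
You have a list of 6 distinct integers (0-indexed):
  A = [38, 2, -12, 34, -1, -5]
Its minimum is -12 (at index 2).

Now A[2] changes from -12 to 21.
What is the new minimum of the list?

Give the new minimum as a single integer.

Old min = -12 (at index 2)
Change: A[2] -12 -> 21
Changed element WAS the min. Need to check: is 21 still <= all others?
  Min of remaining elements: -5
  New min = min(21, -5) = -5

Answer: -5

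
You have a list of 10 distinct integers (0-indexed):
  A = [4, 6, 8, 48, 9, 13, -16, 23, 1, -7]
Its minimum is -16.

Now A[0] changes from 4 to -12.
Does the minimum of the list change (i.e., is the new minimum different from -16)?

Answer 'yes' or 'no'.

Old min = -16
Change: A[0] 4 -> -12
Changed element was NOT the min; min changes only if -12 < -16.
New min = -16; changed? no

Answer: no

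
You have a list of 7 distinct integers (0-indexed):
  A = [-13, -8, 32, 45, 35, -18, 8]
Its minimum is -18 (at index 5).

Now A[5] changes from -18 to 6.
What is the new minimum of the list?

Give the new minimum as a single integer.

Answer: -13

Derivation:
Old min = -18 (at index 5)
Change: A[5] -18 -> 6
Changed element WAS the min. Need to check: is 6 still <= all others?
  Min of remaining elements: -13
  New min = min(6, -13) = -13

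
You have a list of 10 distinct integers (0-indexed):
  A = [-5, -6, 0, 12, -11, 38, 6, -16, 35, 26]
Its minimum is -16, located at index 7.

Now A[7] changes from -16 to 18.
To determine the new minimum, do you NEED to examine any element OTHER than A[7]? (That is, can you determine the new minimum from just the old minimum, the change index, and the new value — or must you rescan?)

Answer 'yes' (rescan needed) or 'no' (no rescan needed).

Answer: yes

Derivation:
Old min = -16 at index 7
Change at index 7: -16 -> 18
Index 7 WAS the min and new value 18 > old min -16. Must rescan other elements to find the new min.
Needs rescan: yes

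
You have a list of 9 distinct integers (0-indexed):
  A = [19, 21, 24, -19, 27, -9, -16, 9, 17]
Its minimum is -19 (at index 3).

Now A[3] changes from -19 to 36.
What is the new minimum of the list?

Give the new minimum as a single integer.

Old min = -19 (at index 3)
Change: A[3] -19 -> 36
Changed element WAS the min. Need to check: is 36 still <= all others?
  Min of remaining elements: -16
  New min = min(36, -16) = -16

Answer: -16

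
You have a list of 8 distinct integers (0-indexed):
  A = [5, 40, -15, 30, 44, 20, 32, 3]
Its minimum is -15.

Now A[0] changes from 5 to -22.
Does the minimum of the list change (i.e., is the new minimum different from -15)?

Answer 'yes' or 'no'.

Answer: yes

Derivation:
Old min = -15
Change: A[0] 5 -> -22
Changed element was NOT the min; min changes only if -22 < -15.
New min = -22; changed? yes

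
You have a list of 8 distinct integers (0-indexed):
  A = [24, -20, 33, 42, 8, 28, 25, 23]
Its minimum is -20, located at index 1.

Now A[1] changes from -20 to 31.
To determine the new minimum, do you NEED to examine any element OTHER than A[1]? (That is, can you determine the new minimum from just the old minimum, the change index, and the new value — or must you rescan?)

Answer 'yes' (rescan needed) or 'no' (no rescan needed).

Answer: yes

Derivation:
Old min = -20 at index 1
Change at index 1: -20 -> 31
Index 1 WAS the min and new value 31 > old min -20. Must rescan other elements to find the new min.
Needs rescan: yes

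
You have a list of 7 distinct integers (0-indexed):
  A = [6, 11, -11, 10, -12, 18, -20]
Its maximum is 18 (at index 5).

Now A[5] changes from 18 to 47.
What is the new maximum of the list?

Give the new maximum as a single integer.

Answer: 47

Derivation:
Old max = 18 (at index 5)
Change: A[5] 18 -> 47
Changed element WAS the max -> may need rescan.
  Max of remaining elements: 11
  New max = max(47, 11) = 47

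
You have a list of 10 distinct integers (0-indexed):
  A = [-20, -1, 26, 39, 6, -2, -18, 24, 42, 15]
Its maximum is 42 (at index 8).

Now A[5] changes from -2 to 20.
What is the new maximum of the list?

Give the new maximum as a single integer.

Old max = 42 (at index 8)
Change: A[5] -2 -> 20
Changed element was NOT the old max.
  New max = max(old_max, new_val) = max(42, 20) = 42

Answer: 42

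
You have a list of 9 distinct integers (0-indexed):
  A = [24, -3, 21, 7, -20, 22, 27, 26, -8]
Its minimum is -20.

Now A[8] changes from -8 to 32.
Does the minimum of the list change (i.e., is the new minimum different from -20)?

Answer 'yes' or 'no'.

Old min = -20
Change: A[8] -8 -> 32
Changed element was NOT the min; min changes only if 32 < -20.
New min = -20; changed? no

Answer: no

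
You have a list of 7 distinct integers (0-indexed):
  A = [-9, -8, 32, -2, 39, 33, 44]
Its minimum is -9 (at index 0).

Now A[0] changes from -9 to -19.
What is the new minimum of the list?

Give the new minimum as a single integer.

Old min = -9 (at index 0)
Change: A[0] -9 -> -19
Changed element WAS the min. Need to check: is -19 still <= all others?
  Min of remaining elements: -8
  New min = min(-19, -8) = -19

Answer: -19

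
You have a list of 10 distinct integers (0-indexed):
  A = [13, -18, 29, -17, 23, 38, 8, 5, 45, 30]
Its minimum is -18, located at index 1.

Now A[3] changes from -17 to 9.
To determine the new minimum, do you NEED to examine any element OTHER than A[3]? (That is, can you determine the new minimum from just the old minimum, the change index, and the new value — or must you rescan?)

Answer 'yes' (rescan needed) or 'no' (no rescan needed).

Old min = -18 at index 1
Change at index 3: -17 -> 9
Index 3 was NOT the min. New min = min(-18, 9). No rescan of other elements needed.
Needs rescan: no

Answer: no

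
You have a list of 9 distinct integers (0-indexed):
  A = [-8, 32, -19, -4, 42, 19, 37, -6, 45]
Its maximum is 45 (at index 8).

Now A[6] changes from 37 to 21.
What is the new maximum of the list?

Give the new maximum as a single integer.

Answer: 45

Derivation:
Old max = 45 (at index 8)
Change: A[6] 37 -> 21
Changed element was NOT the old max.
  New max = max(old_max, new_val) = max(45, 21) = 45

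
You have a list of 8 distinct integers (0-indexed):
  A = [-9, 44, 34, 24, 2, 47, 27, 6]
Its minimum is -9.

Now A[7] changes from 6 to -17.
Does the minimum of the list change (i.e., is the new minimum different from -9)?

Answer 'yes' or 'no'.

Answer: yes

Derivation:
Old min = -9
Change: A[7] 6 -> -17
Changed element was NOT the min; min changes only if -17 < -9.
New min = -17; changed? yes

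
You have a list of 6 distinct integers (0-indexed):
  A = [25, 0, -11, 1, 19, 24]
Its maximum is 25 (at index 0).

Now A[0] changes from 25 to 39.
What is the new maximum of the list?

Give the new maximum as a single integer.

Answer: 39

Derivation:
Old max = 25 (at index 0)
Change: A[0] 25 -> 39
Changed element WAS the max -> may need rescan.
  Max of remaining elements: 24
  New max = max(39, 24) = 39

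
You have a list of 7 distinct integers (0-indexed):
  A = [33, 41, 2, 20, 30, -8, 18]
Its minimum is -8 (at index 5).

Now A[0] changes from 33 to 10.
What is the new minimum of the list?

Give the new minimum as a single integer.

Old min = -8 (at index 5)
Change: A[0] 33 -> 10
Changed element was NOT the old min.
  New min = min(old_min, new_val) = min(-8, 10) = -8

Answer: -8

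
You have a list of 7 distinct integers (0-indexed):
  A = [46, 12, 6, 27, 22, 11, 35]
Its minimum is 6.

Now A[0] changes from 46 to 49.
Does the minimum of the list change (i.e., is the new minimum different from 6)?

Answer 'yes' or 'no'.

Answer: no

Derivation:
Old min = 6
Change: A[0] 46 -> 49
Changed element was NOT the min; min changes only if 49 < 6.
New min = 6; changed? no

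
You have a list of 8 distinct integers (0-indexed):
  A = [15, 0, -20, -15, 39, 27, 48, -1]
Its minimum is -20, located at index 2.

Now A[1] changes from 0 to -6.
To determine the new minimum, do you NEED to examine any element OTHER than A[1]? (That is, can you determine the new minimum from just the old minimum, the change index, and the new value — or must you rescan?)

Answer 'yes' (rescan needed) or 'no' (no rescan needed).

Old min = -20 at index 2
Change at index 1: 0 -> -6
Index 1 was NOT the min. New min = min(-20, -6). No rescan of other elements needed.
Needs rescan: no

Answer: no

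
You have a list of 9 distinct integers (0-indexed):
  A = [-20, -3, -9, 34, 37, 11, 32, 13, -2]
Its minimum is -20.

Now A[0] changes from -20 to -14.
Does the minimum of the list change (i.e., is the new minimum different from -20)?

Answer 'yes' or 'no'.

Answer: yes

Derivation:
Old min = -20
Change: A[0] -20 -> -14
Changed element was the min; new min must be rechecked.
New min = -14; changed? yes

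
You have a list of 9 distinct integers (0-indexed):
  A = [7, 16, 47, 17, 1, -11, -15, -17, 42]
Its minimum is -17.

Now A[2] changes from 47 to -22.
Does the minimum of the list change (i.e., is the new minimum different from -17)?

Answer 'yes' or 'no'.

Old min = -17
Change: A[2] 47 -> -22
Changed element was NOT the min; min changes only if -22 < -17.
New min = -22; changed? yes

Answer: yes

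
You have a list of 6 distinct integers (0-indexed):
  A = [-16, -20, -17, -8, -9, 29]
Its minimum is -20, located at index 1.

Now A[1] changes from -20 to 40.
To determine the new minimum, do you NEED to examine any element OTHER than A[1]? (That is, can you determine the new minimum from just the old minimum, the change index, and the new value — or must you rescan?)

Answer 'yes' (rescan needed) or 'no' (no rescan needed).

Answer: yes

Derivation:
Old min = -20 at index 1
Change at index 1: -20 -> 40
Index 1 WAS the min and new value 40 > old min -20. Must rescan other elements to find the new min.
Needs rescan: yes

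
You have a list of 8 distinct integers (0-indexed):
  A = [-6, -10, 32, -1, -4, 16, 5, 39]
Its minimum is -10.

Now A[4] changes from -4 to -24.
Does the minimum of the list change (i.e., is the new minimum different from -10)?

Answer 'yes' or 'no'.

Old min = -10
Change: A[4] -4 -> -24
Changed element was NOT the min; min changes only if -24 < -10.
New min = -24; changed? yes

Answer: yes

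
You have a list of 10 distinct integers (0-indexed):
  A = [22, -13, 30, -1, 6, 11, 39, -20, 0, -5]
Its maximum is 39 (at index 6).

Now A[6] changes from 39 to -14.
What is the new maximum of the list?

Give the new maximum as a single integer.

Answer: 30

Derivation:
Old max = 39 (at index 6)
Change: A[6] 39 -> -14
Changed element WAS the max -> may need rescan.
  Max of remaining elements: 30
  New max = max(-14, 30) = 30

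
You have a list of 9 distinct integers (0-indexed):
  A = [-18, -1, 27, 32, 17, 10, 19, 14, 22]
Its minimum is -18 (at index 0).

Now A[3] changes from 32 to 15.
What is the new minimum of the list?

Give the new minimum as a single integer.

Old min = -18 (at index 0)
Change: A[3] 32 -> 15
Changed element was NOT the old min.
  New min = min(old_min, new_val) = min(-18, 15) = -18

Answer: -18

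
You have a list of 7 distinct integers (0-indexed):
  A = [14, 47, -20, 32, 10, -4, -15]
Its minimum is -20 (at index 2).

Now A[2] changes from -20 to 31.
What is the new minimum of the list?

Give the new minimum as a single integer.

Answer: -15

Derivation:
Old min = -20 (at index 2)
Change: A[2] -20 -> 31
Changed element WAS the min. Need to check: is 31 still <= all others?
  Min of remaining elements: -15
  New min = min(31, -15) = -15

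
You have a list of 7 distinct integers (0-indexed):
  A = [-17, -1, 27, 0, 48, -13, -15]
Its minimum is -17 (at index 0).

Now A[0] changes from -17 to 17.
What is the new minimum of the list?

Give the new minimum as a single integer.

Old min = -17 (at index 0)
Change: A[0] -17 -> 17
Changed element WAS the min. Need to check: is 17 still <= all others?
  Min of remaining elements: -15
  New min = min(17, -15) = -15

Answer: -15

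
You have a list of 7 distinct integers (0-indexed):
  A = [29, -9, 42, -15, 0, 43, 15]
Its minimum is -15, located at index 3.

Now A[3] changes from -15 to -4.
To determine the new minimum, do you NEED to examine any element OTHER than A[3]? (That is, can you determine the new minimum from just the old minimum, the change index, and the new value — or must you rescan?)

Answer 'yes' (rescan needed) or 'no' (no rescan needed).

Answer: yes

Derivation:
Old min = -15 at index 3
Change at index 3: -15 -> -4
Index 3 WAS the min and new value -4 > old min -15. Must rescan other elements to find the new min.
Needs rescan: yes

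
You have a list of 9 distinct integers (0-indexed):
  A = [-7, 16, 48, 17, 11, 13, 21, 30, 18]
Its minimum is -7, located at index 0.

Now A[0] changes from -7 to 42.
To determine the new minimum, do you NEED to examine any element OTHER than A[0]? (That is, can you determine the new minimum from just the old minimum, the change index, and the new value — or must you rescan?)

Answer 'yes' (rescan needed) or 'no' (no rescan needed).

Answer: yes

Derivation:
Old min = -7 at index 0
Change at index 0: -7 -> 42
Index 0 WAS the min and new value 42 > old min -7. Must rescan other elements to find the new min.
Needs rescan: yes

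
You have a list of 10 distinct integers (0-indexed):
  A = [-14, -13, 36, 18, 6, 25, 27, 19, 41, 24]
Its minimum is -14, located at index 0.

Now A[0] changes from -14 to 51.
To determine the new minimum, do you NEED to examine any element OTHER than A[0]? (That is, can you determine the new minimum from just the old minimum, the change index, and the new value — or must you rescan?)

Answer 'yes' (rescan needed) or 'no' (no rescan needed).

Answer: yes

Derivation:
Old min = -14 at index 0
Change at index 0: -14 -> 51
Index 0 WAS the min and new value 51 > old min -14. Must rescan other elements to find the new min.
Needs rescan: yes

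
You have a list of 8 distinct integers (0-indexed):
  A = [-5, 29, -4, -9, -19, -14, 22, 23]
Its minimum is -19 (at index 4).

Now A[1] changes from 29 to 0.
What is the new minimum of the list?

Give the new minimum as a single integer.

Old min = -19 (at index 4)
Change: A[1] 29 -> 0
Changed element was NOT the old min.
  New min = min(old_min, new_val) = min(-19, 0) = -19

Answer: -19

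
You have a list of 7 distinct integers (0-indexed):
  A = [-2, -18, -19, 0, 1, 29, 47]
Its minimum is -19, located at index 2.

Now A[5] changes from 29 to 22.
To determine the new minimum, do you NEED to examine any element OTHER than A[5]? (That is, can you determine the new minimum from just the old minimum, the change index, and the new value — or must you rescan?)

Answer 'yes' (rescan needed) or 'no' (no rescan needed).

Old min = -19 at index 2
Change at index 5: 29 -> 22
Index 5 was NOT the min. New min = min(-19, 22). No rescan of other elements needed.
Needs rescan: no

Answer: no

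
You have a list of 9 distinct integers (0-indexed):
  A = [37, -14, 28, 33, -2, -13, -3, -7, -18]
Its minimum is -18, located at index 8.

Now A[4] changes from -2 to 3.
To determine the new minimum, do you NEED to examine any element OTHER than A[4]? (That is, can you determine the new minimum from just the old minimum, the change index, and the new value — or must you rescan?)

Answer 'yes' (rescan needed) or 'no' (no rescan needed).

Answer: no

Derivation:
Old min = -18 at index 8
Change at index 4: -2 -> 3
Index 4 was NOT the min. New min = min(-18, 3). No rescan of other elements needed.
Needs rescan: no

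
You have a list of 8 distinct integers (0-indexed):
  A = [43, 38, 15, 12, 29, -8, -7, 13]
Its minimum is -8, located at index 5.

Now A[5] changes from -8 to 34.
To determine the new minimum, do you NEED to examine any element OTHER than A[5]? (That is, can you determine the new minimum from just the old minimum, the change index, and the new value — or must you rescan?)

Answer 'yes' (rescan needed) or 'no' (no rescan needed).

Answer: yes

Derivation:
Old min = -8 at index 5
Change at index 5: -8 -> 34
Index 5 WAS the min and new value 34 > old min -8. Must rescan other elements to find the new min.
Needs rescan: yes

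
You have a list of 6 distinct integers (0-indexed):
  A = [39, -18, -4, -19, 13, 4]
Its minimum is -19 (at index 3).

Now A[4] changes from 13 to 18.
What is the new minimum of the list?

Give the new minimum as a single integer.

Old min = -19 (at index 3)
Change: A[4] 13 -> 18
Changed element was NOT the old min.
  New min = min(old_min, new_val) = min(-19, 18) = -19

Answer: -19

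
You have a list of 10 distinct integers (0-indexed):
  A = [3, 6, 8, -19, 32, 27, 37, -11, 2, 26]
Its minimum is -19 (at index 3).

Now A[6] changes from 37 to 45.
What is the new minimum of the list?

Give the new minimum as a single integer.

Answer: -19

Derivation:
Old min = -19 (at index 3)
Change: A[6] 37 -> 45
Changed element was NOT the old min.
  New min = min(old_min, new_val) = min(-19, 45) = -19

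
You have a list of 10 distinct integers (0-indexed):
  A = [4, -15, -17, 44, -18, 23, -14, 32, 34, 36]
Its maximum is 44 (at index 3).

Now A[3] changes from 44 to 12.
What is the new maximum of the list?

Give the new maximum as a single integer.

Answer: 36

Derivation:
Old max = 44 (at index 3)
Change: A[3] 44 -> 12
Changed element WAS the max -> may need rescan.
  Max of remaining elements: 36
  New max = max(12, 36) = 36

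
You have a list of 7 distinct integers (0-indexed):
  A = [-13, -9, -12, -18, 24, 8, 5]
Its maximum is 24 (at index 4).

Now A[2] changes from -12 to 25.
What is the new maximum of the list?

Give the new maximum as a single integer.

Answer: 25

Derivation:
Old max = 24 (at index 4)
Change: A[2] -12 -> 25
Changed element was NOT the old max.
  New max = max(old_max, new_val) = max(24, 25) = 25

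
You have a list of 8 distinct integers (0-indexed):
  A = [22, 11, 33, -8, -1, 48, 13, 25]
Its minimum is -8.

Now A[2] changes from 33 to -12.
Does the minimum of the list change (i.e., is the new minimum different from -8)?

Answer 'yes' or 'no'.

Old min = -8
Change: A[2] 33 -> -12
Changed element was NOT the min; min changes only if -12 < -8.
New min = -12; changed? yes

Answer: yes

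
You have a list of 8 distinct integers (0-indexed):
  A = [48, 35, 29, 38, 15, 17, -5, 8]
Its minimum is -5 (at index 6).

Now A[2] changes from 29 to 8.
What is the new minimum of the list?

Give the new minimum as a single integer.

Old min = -5 (at index 6)
Change: A[2] 29 -> 8
Changed element was NOT the old min.
  New min = min(old_min, new_val) = min(-5, 8) = -5

Answer: -5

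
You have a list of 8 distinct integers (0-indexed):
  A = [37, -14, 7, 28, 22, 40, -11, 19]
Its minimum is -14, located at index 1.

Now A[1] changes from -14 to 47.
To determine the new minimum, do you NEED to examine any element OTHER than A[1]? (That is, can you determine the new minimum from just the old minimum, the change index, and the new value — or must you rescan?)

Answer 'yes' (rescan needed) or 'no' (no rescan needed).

Answer: yes

Derivation:
Old min = -14 at index 1
Change at index 1: -14 -> 47
Index 1 WAS the min and new value 47 > old min -14. Must rescan other elements to find the new min.
Needs rescan: yes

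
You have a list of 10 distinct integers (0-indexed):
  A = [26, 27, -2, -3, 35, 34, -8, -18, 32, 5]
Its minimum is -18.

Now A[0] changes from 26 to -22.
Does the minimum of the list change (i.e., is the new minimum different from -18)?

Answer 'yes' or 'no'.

Old min = -18
Change: A[0] 26 -> -22
Changed element was NOT the min; min changes only if -22 < -18.
New min = -22; changed? yes

Answer: yes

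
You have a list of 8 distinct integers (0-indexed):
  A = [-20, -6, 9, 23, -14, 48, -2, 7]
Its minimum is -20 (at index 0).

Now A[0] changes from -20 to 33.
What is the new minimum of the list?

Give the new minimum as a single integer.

Answer: -14

Derivation:
Old min = -20 (at index 0)
Change: A[0] -20 -> 33
Changed element WAS the min. Need to check: is 33 still <= all others?
  Min of remaining elements: -14
  New min = min(33, -14) = -14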